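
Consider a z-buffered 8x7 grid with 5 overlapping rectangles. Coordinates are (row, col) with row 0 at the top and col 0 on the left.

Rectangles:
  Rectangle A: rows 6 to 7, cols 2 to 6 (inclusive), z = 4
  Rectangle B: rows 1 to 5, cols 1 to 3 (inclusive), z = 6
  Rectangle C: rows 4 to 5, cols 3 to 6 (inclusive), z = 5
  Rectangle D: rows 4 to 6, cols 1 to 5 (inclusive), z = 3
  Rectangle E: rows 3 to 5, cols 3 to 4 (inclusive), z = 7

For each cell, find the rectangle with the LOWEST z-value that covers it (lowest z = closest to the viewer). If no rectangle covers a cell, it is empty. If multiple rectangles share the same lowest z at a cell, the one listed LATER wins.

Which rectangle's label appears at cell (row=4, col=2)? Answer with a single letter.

Answer: D

Derivation:
Check cell (4,2):
  A: rows 6-7 cols 2-6 -> outside (row miss)
  B: rows 1-5 cols 1-3 z=6 -> covers; best now B (z=6)
  C: rows 4-5 cols 3-6 -> outside (col miss)
  D: rows 4-6 cols 1-5 z=3 -> covers; best now D (z=3)
  E: rows 3-5 cols 3-4 -> outside (col miss)
Winner: D at z=3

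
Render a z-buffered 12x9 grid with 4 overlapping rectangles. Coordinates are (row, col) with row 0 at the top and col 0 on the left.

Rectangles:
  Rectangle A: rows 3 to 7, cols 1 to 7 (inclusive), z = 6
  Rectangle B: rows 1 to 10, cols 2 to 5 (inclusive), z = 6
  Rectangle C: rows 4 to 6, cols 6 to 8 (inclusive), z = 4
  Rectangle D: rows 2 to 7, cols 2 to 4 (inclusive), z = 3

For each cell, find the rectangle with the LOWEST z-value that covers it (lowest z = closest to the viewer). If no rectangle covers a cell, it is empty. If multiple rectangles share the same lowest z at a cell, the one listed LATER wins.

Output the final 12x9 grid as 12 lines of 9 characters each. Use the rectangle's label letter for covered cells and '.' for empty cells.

.........
..BBBB...
..DDDB...
.ADDDBAA.
.ADDDBCCC
.ADDDBCCC
.ADDDBCCC
.ADDDBAA.
..BBBB...
..BBBB...
..BBBB...
.........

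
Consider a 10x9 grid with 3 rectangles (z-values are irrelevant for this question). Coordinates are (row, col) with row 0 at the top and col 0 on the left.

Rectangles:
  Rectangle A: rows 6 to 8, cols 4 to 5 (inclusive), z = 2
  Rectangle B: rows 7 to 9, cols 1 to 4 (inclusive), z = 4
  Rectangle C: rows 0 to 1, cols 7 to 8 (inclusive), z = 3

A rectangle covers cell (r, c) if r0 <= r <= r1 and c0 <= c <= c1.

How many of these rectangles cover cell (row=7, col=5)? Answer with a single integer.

Check cell (7,5):
  A: rows 6-8 cols 4-5 -> covers
  B: rows 7-9 cols 1-4 -> outside (col miss)
  C: rows 0-1 cols 7-8 -> outside (row miss)
Count covering = 1

Answer: 1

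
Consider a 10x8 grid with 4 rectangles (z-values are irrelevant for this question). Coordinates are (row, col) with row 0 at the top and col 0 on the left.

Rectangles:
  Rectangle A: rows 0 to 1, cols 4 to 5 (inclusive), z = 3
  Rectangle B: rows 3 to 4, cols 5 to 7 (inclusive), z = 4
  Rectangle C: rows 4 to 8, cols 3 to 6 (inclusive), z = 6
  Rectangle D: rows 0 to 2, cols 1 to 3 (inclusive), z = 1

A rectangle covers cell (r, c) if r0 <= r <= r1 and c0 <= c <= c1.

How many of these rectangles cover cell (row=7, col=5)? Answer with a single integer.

Check cell (7,5):
  A: rows 0-1 cols 4-5 -> outside (row miss)
  B: rows 3-4 cols 5-7 -> outside (row miss)
  C: rows 4-8 cols 3-6 -> covers
  D: rows 0-2 cols 1-3 -> outside (row miss)
Count covering = 1

Answer: 1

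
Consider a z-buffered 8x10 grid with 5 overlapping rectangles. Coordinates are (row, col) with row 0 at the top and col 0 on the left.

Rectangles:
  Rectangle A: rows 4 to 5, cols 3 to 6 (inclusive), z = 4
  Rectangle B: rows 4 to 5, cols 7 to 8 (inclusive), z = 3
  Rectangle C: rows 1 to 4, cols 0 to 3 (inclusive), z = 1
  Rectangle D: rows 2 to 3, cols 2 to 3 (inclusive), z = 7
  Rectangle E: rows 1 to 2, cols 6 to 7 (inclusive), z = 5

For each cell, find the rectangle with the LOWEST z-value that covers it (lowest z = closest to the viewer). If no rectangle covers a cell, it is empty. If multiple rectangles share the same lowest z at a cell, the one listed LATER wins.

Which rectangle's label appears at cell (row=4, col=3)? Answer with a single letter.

Check cell (4,3):
  A: rows 4-5 cols 3-6 z=4 -> covers; best now A (z=4)
  B: rows 4-5 cols 7-8 -> outside (col miss)
  C: rows 1-4 cols 0-3 z=1 -> covers; best now C (z=1)
  D: rows 2-3 cols 2-3 -> outside (row miss)
  E: rows 1-2 cols 6-7 -> outside (row miss)
Winner: C at z=1

Answer: C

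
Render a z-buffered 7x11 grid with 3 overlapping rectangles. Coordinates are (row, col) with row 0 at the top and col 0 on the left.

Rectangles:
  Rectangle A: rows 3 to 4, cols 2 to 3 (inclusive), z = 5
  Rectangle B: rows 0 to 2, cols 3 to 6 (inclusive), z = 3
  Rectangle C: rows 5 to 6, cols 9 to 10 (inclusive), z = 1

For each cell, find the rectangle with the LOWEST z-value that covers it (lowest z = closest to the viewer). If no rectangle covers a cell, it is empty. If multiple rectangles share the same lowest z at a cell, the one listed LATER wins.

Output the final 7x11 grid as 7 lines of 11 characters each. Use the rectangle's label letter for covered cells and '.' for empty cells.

...BBBB....
...BBBB....
...BBBB....
..AA.......
..AA.......
.........CC
.........CC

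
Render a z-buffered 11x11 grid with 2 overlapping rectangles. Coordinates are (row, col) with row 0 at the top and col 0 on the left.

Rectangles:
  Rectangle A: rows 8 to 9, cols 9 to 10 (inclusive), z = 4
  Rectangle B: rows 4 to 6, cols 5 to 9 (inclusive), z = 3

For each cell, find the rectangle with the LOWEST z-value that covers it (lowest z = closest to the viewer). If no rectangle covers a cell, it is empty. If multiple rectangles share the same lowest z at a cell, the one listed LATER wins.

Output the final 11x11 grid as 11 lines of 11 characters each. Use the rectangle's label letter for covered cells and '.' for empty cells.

...........
...........
...........
...........
.....BBBBB.
.....BBBBB.
.....BBBBB.
...........
.........AA
.........AA
...........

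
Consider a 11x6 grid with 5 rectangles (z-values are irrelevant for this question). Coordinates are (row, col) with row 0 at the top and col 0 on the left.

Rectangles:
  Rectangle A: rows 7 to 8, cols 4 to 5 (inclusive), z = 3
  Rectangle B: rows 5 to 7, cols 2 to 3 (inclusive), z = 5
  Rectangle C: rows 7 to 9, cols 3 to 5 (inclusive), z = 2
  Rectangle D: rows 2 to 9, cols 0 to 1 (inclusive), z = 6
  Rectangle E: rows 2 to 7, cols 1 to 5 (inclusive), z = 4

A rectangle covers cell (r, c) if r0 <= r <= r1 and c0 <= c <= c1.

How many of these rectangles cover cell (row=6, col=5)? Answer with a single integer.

Answer: 1

Derivation:
Check cell (6,5):
  A: rows 7-8 cols 4-5 -> outside (row miss)
  B: rows 5-7 cols 2-3 -> outside (col miss)
  C: rows 7-9 cols 3-5 -> outside (row miss)
  D: rows 2-9 cols 0-1 -> outside (col miss)
  E: rows 2-7 cols 1-5 -> covers
Count covering = 1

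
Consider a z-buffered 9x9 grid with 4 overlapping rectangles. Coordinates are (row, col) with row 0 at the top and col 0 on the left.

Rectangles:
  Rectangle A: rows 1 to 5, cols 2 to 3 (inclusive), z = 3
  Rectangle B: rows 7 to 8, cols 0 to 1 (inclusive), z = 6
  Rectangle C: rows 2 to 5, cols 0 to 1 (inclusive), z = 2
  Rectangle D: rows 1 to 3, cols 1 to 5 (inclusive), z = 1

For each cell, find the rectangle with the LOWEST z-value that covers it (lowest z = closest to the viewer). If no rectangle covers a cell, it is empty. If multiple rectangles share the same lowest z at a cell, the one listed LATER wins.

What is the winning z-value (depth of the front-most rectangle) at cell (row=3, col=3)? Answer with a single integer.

Answer: 1

Derivation:
Check cell (3,3):
  A: rows 1-5 cols 2-3 z=3 -> covers; best now A (z=3)
  B: rows 7-8 cols 0-1 -> outside (row miss)
  C: rows 2-5 cols 0-1 -> outside (col miss)
  D: rows 1-3 cols 1-5 z=1 -> covers; best now D (z=1)
Winner: D at z=1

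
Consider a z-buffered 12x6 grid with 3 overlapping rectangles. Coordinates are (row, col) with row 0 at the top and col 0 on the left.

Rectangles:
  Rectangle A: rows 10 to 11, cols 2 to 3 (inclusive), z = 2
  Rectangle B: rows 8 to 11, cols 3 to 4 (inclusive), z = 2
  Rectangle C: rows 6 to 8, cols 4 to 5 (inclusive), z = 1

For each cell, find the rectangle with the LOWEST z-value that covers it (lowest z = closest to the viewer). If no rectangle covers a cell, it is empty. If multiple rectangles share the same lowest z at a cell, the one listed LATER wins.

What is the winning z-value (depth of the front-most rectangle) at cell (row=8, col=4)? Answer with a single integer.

Check cell (8,4):
  A: rows 10-11 cols 2-3 -> outside (row miss)
  B: rows 8-11 cols 3-4 z=2 -> covers; best now B (z=2)
  C: rows 6-8 cols 4-5 z=1 -> covers; best now C (z=1)
Winner: C at z=1

Answer: 1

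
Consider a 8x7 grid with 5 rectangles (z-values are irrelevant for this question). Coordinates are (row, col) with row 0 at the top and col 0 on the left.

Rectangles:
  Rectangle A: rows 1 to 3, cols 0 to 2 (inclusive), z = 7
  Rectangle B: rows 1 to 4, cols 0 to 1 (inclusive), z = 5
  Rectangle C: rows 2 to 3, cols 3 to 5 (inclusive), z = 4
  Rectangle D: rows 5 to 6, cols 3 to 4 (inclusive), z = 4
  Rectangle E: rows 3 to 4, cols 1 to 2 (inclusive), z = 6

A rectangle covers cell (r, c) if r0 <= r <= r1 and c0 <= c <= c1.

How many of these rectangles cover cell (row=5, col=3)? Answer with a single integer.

Check cell (5,3):
  A: rows 1-3 cols 0-2 -> outside (row miss)
  B: rows 1-4 cols 0-1 -> outside (row miss)
  C: rows 2-3 cols 3-5 -> outside (row miss)
  D: rows 5-6 cols 3-4 -> covers
  E: rows 3-4 cols 1-2 -> outside (row miss)
Count covering = 1

Answer: 1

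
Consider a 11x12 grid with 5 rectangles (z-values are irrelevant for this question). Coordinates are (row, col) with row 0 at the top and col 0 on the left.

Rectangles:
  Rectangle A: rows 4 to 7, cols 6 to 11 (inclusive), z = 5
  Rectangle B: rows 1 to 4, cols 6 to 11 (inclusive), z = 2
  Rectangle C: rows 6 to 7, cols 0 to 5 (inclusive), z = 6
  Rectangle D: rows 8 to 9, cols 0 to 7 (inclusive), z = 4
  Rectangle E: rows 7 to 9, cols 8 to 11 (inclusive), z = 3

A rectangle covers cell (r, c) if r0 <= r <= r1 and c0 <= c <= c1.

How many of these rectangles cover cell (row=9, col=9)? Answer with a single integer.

Check cell (9,9):
  A: rows 4-7 cols 6-11 -> outside (row miss)
  B: rows 1-4 cols 6-11 -> outside (row miss)
  C: rows 6-7 cols 0-5 -> outside (row miss)
  D: rows 8-9 cols 0-7 -> outside (col miss)
  E: rows 7-9 cols 8-11 -> covers
Count covering = 1

Answer: 1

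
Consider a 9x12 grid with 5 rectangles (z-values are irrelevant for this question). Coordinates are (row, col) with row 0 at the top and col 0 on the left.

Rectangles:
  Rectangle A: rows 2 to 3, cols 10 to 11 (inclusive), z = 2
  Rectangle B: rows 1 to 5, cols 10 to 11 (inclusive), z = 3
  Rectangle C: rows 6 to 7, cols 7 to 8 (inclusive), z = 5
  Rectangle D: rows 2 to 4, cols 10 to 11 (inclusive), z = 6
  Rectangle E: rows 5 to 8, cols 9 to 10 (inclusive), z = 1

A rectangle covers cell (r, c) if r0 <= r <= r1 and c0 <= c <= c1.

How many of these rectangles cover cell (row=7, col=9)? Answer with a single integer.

Check cell (7,9):
  A: rows 2-3 cols 10-11 -> outside (row miss)
  B: rows 1-5 cols 10-11 -> outside (row miss)
  C: rows 6-7 cols 7-8 -> outside (col miss)
  D: rows 2-4 cols 10-11 -> outside (row miss)
  E: rows 5-8 cols 9-10 -> covers
Count covering = 1

Answer: 1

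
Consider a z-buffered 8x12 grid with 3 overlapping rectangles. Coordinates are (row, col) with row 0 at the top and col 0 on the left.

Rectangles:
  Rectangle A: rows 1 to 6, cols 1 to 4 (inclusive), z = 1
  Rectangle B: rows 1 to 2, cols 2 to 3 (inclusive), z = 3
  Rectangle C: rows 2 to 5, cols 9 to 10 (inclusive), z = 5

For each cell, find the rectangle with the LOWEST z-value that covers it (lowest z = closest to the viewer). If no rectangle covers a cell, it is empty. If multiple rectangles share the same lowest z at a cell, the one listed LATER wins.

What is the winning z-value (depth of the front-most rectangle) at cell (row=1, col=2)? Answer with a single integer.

Check cell (1,2):
  A: rows 1-6 cols 1-4 z=1 -> covers; best now A (z=1)
  B: rows 1-2 cols 2-3 z=3 -> covers; best now A (z=1)
  C: rows 2-5 cols 9-10 -> outside (row miss)
Winner: A at z=1

Answer: 1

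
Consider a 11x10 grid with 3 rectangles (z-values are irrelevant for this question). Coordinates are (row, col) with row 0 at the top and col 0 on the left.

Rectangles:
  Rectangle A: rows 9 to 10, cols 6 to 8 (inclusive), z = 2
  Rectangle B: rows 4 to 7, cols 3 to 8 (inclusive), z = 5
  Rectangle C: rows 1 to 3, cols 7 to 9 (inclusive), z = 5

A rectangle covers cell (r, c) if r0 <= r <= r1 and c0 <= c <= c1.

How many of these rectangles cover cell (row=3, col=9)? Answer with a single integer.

Check cell (3,9):
  A: rows 9-10 cols 6-8 -> outside (row miss)
  B: rows 4-7 cols 3-8 -> outside (row miss)
  C: rows 1-3 cols 7-9 -> covers
Count covering = 1

Answer: 1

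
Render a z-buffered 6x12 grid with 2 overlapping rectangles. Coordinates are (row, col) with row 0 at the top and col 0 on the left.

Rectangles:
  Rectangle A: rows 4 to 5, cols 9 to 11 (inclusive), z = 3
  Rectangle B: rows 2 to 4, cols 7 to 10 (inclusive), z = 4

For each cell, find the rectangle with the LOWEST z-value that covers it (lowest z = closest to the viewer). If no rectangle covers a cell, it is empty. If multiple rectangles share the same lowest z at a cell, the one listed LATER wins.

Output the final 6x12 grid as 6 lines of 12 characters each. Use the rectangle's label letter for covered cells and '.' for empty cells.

............
............
.......BBBB.
.......BBBB.
.......BBAAA
.........AAA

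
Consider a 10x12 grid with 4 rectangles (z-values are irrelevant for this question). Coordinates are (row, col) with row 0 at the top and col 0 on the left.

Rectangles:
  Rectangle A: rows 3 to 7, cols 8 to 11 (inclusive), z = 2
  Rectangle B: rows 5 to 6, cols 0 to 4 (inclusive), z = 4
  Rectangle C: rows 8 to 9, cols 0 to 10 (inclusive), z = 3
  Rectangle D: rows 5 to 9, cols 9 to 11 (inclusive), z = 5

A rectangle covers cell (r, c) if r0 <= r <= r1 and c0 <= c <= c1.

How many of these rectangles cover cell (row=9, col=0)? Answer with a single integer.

Check cell (9,0):
  A: rows 3-7 cols 8-11 -> outside (row miss)
  B: rows 5-6 cols 0-4 -> outside (row miss)
  C: rows 8-9 cols 0-10 -> covers
  D: rows 5-9 cols 9-11 -> outside (col miss)
Count covering = 1

Answer: 1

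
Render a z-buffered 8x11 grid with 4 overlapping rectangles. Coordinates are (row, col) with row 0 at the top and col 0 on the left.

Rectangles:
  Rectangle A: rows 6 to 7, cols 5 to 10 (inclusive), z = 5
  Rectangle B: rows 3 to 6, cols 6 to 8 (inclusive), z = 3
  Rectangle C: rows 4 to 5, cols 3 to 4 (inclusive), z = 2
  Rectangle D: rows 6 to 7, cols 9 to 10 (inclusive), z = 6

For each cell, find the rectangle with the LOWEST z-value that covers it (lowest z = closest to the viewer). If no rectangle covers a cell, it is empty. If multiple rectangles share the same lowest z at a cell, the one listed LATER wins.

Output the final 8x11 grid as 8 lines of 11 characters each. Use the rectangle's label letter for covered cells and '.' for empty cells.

...........
...........
...........
......BBB..
...CC.BBB..
...CC.BBB..
.....ABBBAA
.....AAAAAA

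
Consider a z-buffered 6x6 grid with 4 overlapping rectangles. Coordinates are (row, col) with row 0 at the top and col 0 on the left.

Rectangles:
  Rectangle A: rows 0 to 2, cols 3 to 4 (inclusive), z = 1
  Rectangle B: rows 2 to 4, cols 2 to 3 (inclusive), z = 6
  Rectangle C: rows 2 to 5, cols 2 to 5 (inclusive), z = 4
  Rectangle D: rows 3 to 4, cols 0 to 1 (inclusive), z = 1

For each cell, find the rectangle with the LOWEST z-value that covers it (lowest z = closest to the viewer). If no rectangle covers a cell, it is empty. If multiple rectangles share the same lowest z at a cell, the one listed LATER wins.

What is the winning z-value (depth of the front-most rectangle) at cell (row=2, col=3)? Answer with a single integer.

Check cell (2,3):
  A: rows 0-2 cols 3-4 z=1 -> covers; best now A (z=1)
  B: rows 2-4 cols 2-3 z=6 -> covers; best now A (z=1)
  C: rows 2-5 cols 2-5 z=4 -> covers; best now A (z=1)
  D: rows 3-4 cols 0-1 -> outside (row miss)
Winner: A at z=1

Answer: 1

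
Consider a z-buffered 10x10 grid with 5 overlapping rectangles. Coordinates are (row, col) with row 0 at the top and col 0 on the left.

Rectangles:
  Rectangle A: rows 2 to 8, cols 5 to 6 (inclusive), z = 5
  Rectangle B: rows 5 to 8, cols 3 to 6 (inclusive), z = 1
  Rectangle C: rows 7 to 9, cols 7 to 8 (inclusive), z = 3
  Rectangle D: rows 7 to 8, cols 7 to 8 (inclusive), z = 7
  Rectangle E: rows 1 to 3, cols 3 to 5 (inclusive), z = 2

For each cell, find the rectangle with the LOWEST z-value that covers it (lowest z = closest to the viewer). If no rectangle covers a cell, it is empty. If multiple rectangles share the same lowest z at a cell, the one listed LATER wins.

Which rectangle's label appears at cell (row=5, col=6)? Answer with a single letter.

Check cell (5,6):
  A: rows 2-8 cols 5-6 z=5 -> covers; best now A (z=5)
  B: rows 5-8 cols 3-6 z=1 -> covers; best now B (z=1)
  C: rows 7-9 cols 7-8 -> outside (row miss)
  D: rows 7-8 cols 7-8 -> outside (row miss)
  E: rows 1-3 cols 3-5 -> outside (row miss)
Winner: B at z=1

Answer: B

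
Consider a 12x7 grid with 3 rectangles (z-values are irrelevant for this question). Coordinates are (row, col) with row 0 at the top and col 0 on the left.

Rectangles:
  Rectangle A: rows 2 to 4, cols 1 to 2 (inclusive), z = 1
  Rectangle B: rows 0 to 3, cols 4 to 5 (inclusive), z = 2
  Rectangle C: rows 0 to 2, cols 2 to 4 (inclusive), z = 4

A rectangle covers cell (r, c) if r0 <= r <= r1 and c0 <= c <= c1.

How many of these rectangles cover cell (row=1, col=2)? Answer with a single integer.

Check cell (1,2):
  A: rows 2-4 cols 1-2 -> outside (row miss)
  B: rows 0-3 cols 4-5 -> outside (col miss)
  C: rows 0-2 cols 2-4 -> covers
Count covering = 1

Answer: 1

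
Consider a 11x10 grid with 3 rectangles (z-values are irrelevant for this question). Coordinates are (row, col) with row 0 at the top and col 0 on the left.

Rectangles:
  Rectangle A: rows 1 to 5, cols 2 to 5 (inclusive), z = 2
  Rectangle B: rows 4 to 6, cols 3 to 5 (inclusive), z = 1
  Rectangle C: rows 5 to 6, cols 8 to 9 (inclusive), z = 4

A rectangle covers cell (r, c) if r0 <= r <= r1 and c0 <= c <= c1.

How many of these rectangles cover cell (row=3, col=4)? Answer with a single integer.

Check cell (3,4):
  A: rows 1-5 cols 2-5 -> covers
  B: rows 4-6 cols 3-5 -> outside (row miss)
  C: rows 5-6 cols 8-9 -> outside (row miss)
Count covering = 1

Answer: 1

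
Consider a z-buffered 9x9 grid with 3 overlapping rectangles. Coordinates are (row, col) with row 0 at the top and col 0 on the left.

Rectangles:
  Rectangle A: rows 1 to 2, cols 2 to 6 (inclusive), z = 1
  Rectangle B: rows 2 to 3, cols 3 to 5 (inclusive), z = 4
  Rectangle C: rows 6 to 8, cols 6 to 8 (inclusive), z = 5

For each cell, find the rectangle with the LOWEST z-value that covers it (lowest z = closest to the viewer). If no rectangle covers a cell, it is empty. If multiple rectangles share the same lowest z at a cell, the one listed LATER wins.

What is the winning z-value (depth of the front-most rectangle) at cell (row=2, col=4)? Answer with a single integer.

Answer: 1

Derivation:
Check cell (2,4):
  A: rows 1-2 cols 2-6 z=1 -> covers; best now A (z=1)
  B: rows 2-3 cols 3-5 z=4 -> covers; best now A (z=1)
  C: rows 6-8 cols 6-8 -> outside (row miss)
Winner: A at z=1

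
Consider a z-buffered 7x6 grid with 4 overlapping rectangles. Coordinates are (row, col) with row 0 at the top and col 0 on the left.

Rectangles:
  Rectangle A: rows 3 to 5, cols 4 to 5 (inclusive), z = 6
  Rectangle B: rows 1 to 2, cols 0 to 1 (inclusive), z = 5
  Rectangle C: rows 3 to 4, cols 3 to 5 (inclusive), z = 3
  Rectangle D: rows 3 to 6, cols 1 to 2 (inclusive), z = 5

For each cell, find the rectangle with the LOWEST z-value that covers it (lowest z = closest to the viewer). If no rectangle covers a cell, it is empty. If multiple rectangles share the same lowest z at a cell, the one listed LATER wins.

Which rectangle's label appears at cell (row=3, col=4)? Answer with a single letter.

Answer: C

Derivation:
Check cell (3,4):
  A: rows 3-5 cols 4-5 z=6 -> covers; best now A (z=6)
  B: rows 1-2 cols 0-1 -> outside (row miss)
  C: rows 3-4 cols 3-5 z=3 -> covers; best now C (z=3)
  D: rows 3-6 cols 1-2 -> outside (col miss)
Winner: C at z=3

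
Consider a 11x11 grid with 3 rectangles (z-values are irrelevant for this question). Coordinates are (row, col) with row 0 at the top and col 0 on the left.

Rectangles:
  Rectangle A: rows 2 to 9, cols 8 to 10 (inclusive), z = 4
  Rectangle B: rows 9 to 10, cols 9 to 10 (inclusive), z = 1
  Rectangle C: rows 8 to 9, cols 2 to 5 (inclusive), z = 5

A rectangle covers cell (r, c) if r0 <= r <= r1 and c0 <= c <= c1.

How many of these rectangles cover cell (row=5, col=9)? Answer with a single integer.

Answer: 1

Derivation:
Check cell (5,9):
  A: rows 2-9 cols 8-10 -> covers
  B: rows 9-10 cols 9-10 -> outside (row miss)
  C: rows 8-9 cols 2-5 -> outside (row miss)
Count covering = 1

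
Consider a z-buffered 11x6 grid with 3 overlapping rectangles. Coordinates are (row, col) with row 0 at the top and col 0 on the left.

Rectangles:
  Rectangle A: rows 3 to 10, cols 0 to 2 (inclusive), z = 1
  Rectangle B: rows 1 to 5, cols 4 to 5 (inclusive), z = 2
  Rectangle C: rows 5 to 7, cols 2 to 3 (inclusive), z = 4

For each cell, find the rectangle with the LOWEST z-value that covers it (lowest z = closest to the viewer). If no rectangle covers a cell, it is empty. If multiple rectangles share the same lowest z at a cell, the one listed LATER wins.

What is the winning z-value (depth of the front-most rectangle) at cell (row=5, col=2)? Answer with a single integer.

Check cell (5,2):
  A: rows 3-10 cols 0-2 z=1 -> covers; best now A (z=1)
  B: rows 1-5 cols 4-5 -> outside (col miss)
  C: rows 5-7 cols 2-3 z=4 -> covers; best now A (z=1)
Winner: A at z=1

Answer: 1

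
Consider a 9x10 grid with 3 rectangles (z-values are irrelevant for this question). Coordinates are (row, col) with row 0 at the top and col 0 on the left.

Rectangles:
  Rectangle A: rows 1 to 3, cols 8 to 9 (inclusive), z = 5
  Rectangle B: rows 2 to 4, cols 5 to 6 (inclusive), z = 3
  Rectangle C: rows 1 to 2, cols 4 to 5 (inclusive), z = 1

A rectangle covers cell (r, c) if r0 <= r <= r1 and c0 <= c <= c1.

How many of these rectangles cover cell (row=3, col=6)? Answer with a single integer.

Check cell (3,6):
  A: rows 1-3 cols 8-9 -> outside (col miss)
  B: rows 2-4 cols 5-6 -> covers
  C: rows 1-2 cols 4-5 -> outside (row miss)
Count covering = 1

Answer: 1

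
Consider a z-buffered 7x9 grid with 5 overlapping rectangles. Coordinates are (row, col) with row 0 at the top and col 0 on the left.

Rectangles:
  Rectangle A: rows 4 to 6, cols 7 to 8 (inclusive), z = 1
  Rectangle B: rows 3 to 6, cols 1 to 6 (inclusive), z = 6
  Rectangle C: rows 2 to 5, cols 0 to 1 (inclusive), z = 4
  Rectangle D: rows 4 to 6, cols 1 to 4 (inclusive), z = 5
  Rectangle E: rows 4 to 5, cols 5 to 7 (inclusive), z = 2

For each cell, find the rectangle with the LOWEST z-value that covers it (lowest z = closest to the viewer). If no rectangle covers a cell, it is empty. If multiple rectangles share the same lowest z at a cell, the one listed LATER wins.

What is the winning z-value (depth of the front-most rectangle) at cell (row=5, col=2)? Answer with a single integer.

Answer: 5

Derivation:
Check cell (5,2):
  A: rows 4-6 cols 7-8 -> outside (col miss)
  B: rows 3-6 cols 1-6 z=6 -> covers; best now B (z=6)
  C: rows 2-5 cols 0-1 -> outside (col miss)
  D: rows 4-6 cols 1-4 z=5 -> covers; best now D (z=5)
  E: rows 4-5 cols 5-7 -> outside (col miss)
Winner: D at z=5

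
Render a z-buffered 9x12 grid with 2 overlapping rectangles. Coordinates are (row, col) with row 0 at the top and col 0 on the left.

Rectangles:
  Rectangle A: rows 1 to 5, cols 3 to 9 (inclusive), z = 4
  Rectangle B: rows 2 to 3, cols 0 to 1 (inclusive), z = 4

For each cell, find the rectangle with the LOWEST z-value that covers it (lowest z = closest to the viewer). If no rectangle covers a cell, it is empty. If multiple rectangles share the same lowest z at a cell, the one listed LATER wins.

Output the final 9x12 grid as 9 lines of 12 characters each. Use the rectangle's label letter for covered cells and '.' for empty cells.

............
...AAAAAAA..
BB.AAAAAAA..
BB.AAAAAAA..
...AAAAAAA..
...AAAAAAA..
............
............
............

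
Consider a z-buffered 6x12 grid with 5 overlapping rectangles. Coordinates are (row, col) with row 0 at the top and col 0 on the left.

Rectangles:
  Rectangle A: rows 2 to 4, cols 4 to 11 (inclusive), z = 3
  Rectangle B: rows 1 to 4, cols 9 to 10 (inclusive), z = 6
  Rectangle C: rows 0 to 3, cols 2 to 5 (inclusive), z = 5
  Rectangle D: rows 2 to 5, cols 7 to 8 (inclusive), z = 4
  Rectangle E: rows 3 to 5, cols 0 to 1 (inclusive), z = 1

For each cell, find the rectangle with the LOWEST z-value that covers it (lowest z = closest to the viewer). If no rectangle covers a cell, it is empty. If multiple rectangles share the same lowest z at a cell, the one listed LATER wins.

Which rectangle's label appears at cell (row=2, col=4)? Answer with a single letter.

Answer: A

Derivation:
Check cell (2,4):
  A: rows 2-4 cols 4-11 z=3 -> covers; best now A (z=3)
  B: rows 1-4 cols 9-10 -> outside (col miss)
  C: rows 0-3 cols 2-5 z=5 -> covers; best now A (z=3)
  D: rows 2-5 cols 7-8 -> outside (col miss)
  E: rows 3-5 cols 0-1 -> outside (row miss)
Winner: A at z=3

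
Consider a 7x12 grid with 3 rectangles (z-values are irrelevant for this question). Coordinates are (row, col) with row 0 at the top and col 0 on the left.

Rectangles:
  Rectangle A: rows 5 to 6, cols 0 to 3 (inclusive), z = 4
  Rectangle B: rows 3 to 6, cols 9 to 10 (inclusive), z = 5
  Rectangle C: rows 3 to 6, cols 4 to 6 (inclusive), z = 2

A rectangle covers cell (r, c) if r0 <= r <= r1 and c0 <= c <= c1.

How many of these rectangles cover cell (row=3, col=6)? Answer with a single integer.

Answer: 1

Derivation:
Check cell (3,6):
  A: rows 5-6 cols 0-3 -> outside (row miss)
  B: rows 3-6 cols 9-10 -> outside (col miss)
  C: rows 3-6 cols 4-6 -> covers
Count covering = 1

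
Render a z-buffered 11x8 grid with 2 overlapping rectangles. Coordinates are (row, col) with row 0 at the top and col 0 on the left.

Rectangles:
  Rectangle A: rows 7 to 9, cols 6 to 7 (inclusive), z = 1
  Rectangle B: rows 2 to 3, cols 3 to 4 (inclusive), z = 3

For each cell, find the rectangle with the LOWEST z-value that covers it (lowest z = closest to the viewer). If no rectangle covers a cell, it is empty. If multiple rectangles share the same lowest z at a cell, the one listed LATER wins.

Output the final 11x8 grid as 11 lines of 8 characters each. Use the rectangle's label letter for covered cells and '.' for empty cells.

........
........
...BB...
...BB...
........
........
........
......AA
......AA
......AA
........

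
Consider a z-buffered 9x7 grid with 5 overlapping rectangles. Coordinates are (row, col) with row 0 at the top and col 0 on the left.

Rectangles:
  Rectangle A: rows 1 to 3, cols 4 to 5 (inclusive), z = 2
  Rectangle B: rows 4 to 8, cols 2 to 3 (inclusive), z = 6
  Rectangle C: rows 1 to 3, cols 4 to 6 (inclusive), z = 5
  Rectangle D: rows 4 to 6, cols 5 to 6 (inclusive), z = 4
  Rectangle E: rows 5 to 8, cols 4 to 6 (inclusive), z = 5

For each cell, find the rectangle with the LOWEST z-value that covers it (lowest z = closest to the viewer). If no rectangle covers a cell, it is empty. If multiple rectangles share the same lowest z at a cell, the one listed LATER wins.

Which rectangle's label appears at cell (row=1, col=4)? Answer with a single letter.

Check cell (1,4):
  A: rows 1-3 cols 4-5 z=2 -> covers; best now A (z=2)
  B: rows 4-8 cols 2-3 -> outside (row miss)
  C: rows 1-3 cols 4-6 z=5 -> covers; best now A (z=2)
  D: rows 4-6 cols 5-6 -> outside (row miss)
  E: rows 5-8 cols 4-6 -> outside (row miss)
Winner: A at z=2

Answer: A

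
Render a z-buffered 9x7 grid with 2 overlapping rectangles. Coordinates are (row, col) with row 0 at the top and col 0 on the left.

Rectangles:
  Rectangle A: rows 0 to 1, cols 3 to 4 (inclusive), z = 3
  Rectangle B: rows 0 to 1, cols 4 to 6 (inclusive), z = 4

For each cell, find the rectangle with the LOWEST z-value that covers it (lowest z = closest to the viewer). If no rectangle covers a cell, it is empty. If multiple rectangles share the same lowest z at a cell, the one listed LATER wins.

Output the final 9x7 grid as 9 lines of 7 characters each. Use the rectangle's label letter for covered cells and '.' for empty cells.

...AABB
...AABB
.......
.......
.......
.......
.......
.......
.......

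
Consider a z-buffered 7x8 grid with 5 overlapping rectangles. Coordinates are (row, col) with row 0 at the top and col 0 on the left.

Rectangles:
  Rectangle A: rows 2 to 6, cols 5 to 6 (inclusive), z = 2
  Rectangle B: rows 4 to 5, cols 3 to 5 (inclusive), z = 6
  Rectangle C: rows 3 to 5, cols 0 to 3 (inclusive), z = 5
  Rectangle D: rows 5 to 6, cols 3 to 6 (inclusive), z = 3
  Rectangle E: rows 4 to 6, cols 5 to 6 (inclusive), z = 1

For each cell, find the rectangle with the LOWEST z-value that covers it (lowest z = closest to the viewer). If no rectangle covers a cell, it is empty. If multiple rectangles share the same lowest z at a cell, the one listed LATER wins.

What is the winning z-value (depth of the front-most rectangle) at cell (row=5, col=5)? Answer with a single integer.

Answer: 1

Derivation:
Check cell (5,5):
  A: rows 2-6 cols 5-6 z=2 -> covers; best now A (z=2)
  B: rows 4-5 cols 3-5 z=6 -> covers; best now A (z=2)
  C: rows 3-5 cols 0-3 -> outside (col miss)
  D: rows 5-6 cols 3-6 z=3 -> covers; best now A (z=2)
  E: rows 4-6 cols 5-6 z=1 -> covers; best now E (z=1)
Winner: E at z=1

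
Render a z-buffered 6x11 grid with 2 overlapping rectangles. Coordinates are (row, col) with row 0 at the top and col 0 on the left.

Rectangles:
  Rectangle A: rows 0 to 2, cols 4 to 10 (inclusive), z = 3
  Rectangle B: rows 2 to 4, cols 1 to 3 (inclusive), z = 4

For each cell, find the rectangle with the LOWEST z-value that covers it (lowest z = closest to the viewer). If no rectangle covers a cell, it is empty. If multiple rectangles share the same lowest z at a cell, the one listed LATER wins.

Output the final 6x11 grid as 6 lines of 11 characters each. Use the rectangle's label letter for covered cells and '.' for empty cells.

....AAAAAAA
....AAAAAAA
.BBBAAAAAAA
.BBB.......
.BBB.......
...........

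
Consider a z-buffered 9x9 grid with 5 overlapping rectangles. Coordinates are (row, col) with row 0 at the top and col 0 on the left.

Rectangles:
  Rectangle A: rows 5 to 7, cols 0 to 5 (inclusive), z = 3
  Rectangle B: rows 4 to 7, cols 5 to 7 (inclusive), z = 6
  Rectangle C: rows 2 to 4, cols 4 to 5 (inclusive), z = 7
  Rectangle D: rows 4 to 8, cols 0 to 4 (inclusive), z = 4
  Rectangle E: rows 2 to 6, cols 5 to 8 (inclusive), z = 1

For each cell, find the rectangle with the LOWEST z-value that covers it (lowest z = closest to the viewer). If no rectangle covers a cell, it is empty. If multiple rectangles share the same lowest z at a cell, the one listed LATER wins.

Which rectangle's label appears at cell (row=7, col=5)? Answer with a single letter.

Answer: A

Derivation:
Check cell (7,5):
  A: rows 5-7 cols 0-5 z=3 -> covers; best now A (z=3)
  B: rows 4-7 cols 5-7 z=6 -> covers; best now A (z=3)
  C: rows 2-4 cols 4-5 -> outside (row miss)
  D: rows 4-8 cols 0-4 -> outside (col miss)
  E: rows 2-6 cols 5-8 -> outside (row miss)
Winner: A at z=3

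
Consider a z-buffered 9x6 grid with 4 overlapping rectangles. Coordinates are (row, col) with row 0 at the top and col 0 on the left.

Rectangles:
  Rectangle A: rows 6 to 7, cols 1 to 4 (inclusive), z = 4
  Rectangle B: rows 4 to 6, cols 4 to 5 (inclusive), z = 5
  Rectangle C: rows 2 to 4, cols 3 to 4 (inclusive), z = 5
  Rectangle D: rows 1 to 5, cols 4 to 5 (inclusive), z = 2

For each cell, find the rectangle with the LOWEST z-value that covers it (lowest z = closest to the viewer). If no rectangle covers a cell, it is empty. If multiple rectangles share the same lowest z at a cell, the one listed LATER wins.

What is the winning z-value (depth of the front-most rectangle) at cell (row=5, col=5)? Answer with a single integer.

Check cell (5,5):
  A: rows 6-7 cols 1-4 -> outside (row miss)
  B: rows 4-6 cols 4-5 z=5 -> covers; best now B (z=5)
  C: rows 2-4 cols 3-4 -> outside (row miss)
  D: rows 1-5 cols 4-5 z=2 -> covers; best now D (z=2)
Winner: D at z=2

Answer: 2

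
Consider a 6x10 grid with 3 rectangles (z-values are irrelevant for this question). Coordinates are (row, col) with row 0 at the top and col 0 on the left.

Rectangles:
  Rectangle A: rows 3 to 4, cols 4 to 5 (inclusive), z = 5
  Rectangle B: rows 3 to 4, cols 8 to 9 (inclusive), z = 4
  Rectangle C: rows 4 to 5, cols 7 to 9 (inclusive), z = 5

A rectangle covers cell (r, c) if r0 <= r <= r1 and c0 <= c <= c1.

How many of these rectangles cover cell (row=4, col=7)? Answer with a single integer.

Answer: 1

Derivation:
Check cell (4,7):
  A: rows 3-4 cols 4-5 -> outside (col miss)
  B: rows 3-4 cols 8-9 -> outside (col miss)
  C: rows 4-5 cols 7-9 -> covers
Count covering = 1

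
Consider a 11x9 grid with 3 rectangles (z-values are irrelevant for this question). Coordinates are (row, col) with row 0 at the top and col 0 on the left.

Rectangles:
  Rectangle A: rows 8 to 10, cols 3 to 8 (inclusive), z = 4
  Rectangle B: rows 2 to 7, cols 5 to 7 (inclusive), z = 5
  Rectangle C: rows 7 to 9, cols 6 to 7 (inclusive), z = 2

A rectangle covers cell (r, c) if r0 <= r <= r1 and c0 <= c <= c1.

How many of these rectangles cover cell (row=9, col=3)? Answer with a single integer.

Check cell (9,3):
  A: rows 8-10 cols 3-8 -> covers
  B: rows 2-7 cols 5-7 -> outside (row miss)
  C: rows 7-9 cols 6-7 -> outside (col miss)
Count covering = 1

Answer: 1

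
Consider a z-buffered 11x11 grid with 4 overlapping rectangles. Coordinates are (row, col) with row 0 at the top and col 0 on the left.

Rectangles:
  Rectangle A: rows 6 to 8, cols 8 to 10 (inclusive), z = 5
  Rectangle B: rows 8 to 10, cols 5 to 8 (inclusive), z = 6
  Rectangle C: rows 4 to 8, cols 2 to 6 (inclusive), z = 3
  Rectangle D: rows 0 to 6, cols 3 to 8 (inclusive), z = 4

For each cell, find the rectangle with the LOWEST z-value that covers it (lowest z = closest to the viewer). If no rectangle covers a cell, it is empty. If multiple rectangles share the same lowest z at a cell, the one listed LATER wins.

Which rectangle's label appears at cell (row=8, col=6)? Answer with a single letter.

Answer: C

Derivation:
Check cell (8,6):
  A: rows 6-8 cols 8-10 -> outside (col miss)
  B: rows 8-10 cols 5-8 z=6 -> covers; best now B (z=6)
  C: rows 4-8 cols 2-6 z=3 -> covers; best now C (z=3)
  D: rows 0-6 cols 3-8 -> outside (row miss)
Winner: C at z=3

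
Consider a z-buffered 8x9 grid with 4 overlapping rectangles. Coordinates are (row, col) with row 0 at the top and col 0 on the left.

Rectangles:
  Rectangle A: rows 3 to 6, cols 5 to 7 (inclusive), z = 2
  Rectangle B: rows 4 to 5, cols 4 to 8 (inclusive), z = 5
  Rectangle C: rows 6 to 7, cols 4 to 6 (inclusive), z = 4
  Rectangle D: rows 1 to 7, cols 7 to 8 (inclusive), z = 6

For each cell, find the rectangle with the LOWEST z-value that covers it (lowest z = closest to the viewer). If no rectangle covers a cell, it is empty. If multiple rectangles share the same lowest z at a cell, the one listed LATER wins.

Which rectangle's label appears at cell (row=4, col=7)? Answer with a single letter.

Check cell (4,7):
  A: rows 3-6 cols 5-7 z=2 -> covers; best now A (z=2)
  B: rows 4-5 cols 4-8 z=5 -> covers; best now A (z=2)
  C: rows 6-7 cols 4-6 -> outside (row miss)
  D: rows 1-7 cols 7-8 z=6 -> covers; best now A (z=2)
Winner: A at z=2

Answer: A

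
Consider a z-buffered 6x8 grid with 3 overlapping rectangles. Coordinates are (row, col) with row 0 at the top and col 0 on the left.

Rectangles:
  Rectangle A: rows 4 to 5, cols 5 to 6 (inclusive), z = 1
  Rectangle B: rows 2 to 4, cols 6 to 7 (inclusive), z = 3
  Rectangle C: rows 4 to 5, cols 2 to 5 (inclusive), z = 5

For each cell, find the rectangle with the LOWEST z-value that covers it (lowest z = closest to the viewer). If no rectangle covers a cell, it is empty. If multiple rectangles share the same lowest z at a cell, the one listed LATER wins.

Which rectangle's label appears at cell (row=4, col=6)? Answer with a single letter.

Answer: A

Derivation:
Check cell (4,6):
  A: rows 4-5 cols 5-6 z=1 -> covers; best now A (z=1)
  B: rows 2-4 cols 6-7 z=3 -> covers; best now A (z=1)
  C: rows 4-5 cols 2-5 -> outside (col miss)
Winner: A at z=1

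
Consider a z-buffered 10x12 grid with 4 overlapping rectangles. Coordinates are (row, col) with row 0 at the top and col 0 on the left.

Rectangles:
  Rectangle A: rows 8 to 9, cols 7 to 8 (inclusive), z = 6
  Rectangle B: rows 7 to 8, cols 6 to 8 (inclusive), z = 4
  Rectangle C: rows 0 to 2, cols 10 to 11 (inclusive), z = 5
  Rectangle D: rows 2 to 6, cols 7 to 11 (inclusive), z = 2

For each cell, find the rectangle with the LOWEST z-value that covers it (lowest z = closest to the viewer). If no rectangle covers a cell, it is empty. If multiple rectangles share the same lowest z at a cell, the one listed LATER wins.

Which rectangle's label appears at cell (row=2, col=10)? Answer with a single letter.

Check cell (2,10):
  A: rows 8-9 cols 7-8 -> outside (row miss)
  B: rows 7-8 cols 6-8 -> outside (row miss)
  C: rows 0-2 cols 10-11 z=5 -> covers; best now C (z=5)
  D: rows 2-6 cols 7-11 z=2 -> covers; best now D (z=2)
Winner: D at z=2

Answer: D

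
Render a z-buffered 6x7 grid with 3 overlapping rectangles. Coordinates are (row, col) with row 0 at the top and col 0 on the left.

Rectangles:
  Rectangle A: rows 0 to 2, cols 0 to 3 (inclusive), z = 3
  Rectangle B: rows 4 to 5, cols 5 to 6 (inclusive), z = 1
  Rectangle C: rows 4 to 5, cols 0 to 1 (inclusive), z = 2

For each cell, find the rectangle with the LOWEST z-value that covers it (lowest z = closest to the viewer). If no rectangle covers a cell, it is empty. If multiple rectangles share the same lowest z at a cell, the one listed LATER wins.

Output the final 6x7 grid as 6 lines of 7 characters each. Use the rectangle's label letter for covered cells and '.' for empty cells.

AAAA...
AAAA...
AAAA...
.......
CC...BB
CC...BB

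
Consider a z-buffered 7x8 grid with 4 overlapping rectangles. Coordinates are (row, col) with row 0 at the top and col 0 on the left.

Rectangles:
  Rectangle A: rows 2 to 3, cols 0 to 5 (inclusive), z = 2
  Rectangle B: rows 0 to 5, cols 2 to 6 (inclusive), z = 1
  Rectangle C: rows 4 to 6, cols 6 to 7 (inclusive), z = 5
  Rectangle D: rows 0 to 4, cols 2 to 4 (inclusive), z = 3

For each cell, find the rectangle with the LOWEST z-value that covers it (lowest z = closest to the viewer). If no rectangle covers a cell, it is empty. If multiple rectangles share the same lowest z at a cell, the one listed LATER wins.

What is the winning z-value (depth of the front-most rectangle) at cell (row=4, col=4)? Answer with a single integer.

Check cell (4,4):
  A: rows 2-3 cols 0-5 -> outside (row miss)
  B: rows 0-5 cols 2-6 z=1 -> covers; best now B (z=1)
  C: rows 4-6 cols 6-7 -> outside (col miss)
  D: rows 0-4 cols 2-4 z=3 -> covers; best now B (z=1)
Winner: B at z=1

Answer: 1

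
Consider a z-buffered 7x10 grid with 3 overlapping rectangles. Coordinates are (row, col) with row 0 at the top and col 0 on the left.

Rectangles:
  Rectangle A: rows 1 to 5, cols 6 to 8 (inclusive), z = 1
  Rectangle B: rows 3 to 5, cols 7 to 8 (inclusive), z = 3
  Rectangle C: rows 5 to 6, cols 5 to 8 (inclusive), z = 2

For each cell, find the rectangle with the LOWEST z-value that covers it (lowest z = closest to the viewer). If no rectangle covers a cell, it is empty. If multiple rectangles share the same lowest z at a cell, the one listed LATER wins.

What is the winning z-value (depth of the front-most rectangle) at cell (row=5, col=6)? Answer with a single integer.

Check cell (5,6):
  A: rows 1-5 cols 6-8 z=1 -> covers; best now A (z=1)
  B: rows 3-5 cols 7-8 -> outside (col miss)
  C: rows 5-6 cols 5-8 z=2 -> covers; best now A (z=1)
Winner: A at z=1

Answer: 1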